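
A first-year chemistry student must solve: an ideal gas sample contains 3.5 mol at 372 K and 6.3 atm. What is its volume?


PV = nRT  (R = 0.08206 L·atm/(mol·K))
V = nRT/P = 3.5×0.08206×372/6.3
= 16.959 L

16.959 L


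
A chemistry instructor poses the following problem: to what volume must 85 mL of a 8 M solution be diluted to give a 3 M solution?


C1V1 = C2V2
8 × 85 = 3 × V2
V2 = 680/3 = 226.67 mL

226.67 mL


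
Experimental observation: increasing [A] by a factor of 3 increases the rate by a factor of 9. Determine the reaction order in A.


rate ∝ [A]^n
3^n = 9 → n = 2
Order in A: 2

2


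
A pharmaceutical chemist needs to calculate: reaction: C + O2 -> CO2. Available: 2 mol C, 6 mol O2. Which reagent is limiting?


Mole ratio available / coefficient:
  C: 2/1 = 2.000
  O2: 6/1 = 6.000
Smaller ratio is limiting.

C


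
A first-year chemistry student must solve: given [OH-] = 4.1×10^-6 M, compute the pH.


pOH = -log10([OH-]) = -log10(4.1×10^-6)
= 6 - log10(4.1) = 5.39
pH = 14 - pOH = 14 - 5.39 = 8.61

8.61


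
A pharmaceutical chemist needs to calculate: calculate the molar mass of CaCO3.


M(CaCO3) = 1×40.08 + 1×12.01 + 3×16.0
= 40.08 + 12.01 + 48.0
= 100.09 g/mol

100.09 g/mol


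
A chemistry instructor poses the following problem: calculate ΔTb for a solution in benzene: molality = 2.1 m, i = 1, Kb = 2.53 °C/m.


ΔTb = Kb × m × i
= 2.53 × 2.1 × 1
= 5.313 °C

5.313 °C


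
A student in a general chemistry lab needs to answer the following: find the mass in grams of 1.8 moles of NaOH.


M(NaOH) = 40.0 g/mol
mass = n × M = 1.8 × 40.0 = 72.00 g

72.00 g


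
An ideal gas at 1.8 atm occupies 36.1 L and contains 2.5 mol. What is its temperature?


PV = nRT  (R = 0.08206 L·atm/(mol·K))
T = PV/(nR) = 1.8×36.1/(2.5×0.08206)
= 64.98/0.205150
= 316.74 K

316.74 K


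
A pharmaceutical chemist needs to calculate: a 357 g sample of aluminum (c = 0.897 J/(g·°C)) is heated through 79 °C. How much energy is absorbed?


q = mcΔT = 357 × 0.897 × 79
= 25298.09 J

25298.09 J


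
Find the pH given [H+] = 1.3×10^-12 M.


pH = -log10([H+]) = -log10(1.3×10^-12)
= 12 - log10(1.3)
= 12 - 0.11
= 11.89

11.89


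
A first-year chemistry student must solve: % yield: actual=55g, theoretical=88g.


% yield = actual/theoretical × 100
= 55/88 × 100
= 62.5%

62.5%


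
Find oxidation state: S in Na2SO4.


2(+1) + x + 4(-2) = 0, so x = +6
Oxidation number: +6

+6


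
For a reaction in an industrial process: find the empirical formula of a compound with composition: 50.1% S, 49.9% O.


Assume 100 g sample. Moles of each element:
  S: 50.1/32.07 = 1.562 mol
  O: 49.9/16.0 = 3.119 mol
Divide by smallest (1.562):
  S: 1.562/1.562 = 1.0
  O: 3.119/1.562 = 2.0
Empirical formula: SO2

SO2


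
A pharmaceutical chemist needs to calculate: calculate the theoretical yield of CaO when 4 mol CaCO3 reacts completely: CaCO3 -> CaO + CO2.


Mole ratio CaO:CaCO3 = 1:1
n(CaO) = 4 × 1/1 = 4.000 mol
mass = 4.000 × 56.08 = 224.32 g

224.32 g


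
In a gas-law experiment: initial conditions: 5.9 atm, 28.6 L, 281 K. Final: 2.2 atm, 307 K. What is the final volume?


P1V1/T1 = P2V2/T2
V2 = P1V1T2/(T1P2)
= 5.9×28.6×307/(281×2.2)
= 83.797 L

83.797 L


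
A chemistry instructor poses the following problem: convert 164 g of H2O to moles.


M(H2O) = 18.02 g/mol
n = mass/M = 164/18.02 = 9.101 mol

9.101 mol


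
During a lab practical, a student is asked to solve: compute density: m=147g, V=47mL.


ρ = mass/volume
= 147/47
= 3.128 g/mL

3.128 g/mL


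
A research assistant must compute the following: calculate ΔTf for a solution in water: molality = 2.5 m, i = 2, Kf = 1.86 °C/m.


ΔTf = Kf × m × i
= 1.86 × 2.5 × 2
= 9.3 °C

9.3 °C


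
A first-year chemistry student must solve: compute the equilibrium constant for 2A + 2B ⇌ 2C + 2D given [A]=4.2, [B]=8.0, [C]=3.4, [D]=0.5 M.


Kc = [C]^2[D]^2/([A]^2[B]^2)
= (3.4^2 × 0.5^2)/(4.2^2 × 8.0^2)
= 2.89/1128.96
= 0.002560

0.002560


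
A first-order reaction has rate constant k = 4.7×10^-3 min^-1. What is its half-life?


t½ = ln2/k = 0.693147/(4.7×10^-3 min^-1)
= 147.5 min

147.5 min


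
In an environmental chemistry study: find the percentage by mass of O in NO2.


M(NO2) = 1×14.01 + 2×16.0 = 46.01 g/mol
Mass of O = 2 × 16.0 = 32.00 g/mol
% O = 32.00/46.01 × 100 = 69.55%

69.55%


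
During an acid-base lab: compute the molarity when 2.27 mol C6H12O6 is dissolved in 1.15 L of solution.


M = n/V = 2.27/1.15 = 1.974 mol/L

1.974 M


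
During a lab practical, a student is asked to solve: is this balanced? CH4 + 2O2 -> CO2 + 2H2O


Equation: CH4 + 2O2 -> CO2 + 2H2O
Check atoms: C: 1=1, H: 4=4, O: 4=4
Balanced

Yes, balanced


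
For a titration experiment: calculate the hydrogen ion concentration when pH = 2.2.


[H+] = 10^(-pH) = 10^(-2.2)
= 6.31×10^-3 M

6.31×10^-3 M


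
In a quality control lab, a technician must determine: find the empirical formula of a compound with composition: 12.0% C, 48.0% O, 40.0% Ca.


Assume 100 g sample. Moles of each element:
  C: 12.0/12.01 = 0.999 mol
  O: 48.0/16.0 = 3.0 mol
  Ca: 40.0/40.08 = 0.998 mol
Divide by smallest (0.998):
  C: 0.999/0.998 = 1.0
  O: 3.0/0.998 = 3.01
  Ca: 0.998/0.998 = 1.0
Empirical formula: CaCO3

CaCO3


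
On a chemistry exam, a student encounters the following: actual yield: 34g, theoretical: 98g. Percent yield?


% yield = actual/theoretical × 100
= 34/98 × 100
= 34.69%

34.69%


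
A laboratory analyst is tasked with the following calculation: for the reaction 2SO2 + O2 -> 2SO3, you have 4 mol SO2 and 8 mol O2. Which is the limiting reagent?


Mole ratio available / coefficient:
  SO2: 4/2 = 2.000
  O2: 8/1 = 8.000
Smaller ratio is limiting.

SO2


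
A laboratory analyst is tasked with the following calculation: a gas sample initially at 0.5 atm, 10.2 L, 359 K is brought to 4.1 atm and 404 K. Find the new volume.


P1V1/T1 = P2V2/T2
V2 = P1V1T2/(T1P2)
= 0.5×10.2×404/(359×4.1)
= 1.4 L

1.4 L


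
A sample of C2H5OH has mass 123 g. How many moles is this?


M(C2H5OH) = 46.07 g/mol
n = mass/M = 123/46.07 = 2.6699 mol

2.6699 mol


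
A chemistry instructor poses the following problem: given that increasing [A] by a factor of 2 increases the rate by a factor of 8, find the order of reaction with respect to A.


rate ∝ [A]^n
2^n = 8 → n = 3
Order in A: 3

3


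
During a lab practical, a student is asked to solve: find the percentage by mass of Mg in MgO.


M(MgO) = 1×24.31 + 1×16.0 = 40.31 g/mol
Mass of Mg = 1 × 24.31 = 24.31 g/mol
% Mg = 24.31/40.31 × 100 = 60.31%

60.31%


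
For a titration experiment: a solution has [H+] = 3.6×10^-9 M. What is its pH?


pH = -log10([H+]) = -log10(3.6×10^-9)
= 9 - log10(3.6)
= 9 - 0.56
= 8.44

8.44


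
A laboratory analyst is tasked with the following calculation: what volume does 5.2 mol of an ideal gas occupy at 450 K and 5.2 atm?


PV = nRT  (R = 0.08206 L·atm/(mol·K))
V = nRT/P = 5.2×0.08206×450/5.2
= 36.927 L

36.927 L


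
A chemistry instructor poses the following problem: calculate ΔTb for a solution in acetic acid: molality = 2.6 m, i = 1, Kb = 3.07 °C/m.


ΔTb = Kb × m × i
= 3.07 × 2.6 × 1
= 7.982 °C

7.982 °C


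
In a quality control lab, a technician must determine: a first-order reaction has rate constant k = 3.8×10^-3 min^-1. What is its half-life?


t½ = ln2/k = 0.693147/(3.8×10^-3 min^-1)
= 182.4 min

182.4 min


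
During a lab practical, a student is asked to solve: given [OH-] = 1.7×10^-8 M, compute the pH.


pOH = -log10([OH-]) = -log10(1.7×10^-8)
= 8 - log10(1.7) = 7.77
pH = 14 - pOH = 14 - 7.77 = 6.23

6.23


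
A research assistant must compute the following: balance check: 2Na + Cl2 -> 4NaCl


Equation: 2Na + Cl2 -> 4NaCl
Check atoms: Cl: 2≠4, Na: 2≠4
Not balanced

No, not balanced


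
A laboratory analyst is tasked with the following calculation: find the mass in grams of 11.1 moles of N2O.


M(N2O) = 44.02 g/mol
mass = n × M = 11.1 × 44.02 = 488.62 g

488.62 g


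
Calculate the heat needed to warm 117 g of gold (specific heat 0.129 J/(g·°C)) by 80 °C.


q = mcΔT = 117 × 0.129 × 80
= 1207.44 J

1207.44 J


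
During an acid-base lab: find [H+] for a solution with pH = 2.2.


[H+] = 10^(-pH) = 10^(-2.2)
= 6.31×10^-3 M

6.31×10^-3 M


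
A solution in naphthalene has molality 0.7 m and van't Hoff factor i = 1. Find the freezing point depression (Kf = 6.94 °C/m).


ΔTf = Kf × m × i
= 6.94 × 0.7 × 1
= 4.858 °C

4.858 °C


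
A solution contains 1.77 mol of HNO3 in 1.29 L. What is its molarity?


M = n/V = 1.77/1.29 = 1.372 mol/L

1.372 M


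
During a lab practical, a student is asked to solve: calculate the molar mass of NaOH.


M(NaOH) = 1×22.99 + 1×16.0 + 1×1.008
= 22.99 + 16.0 + 1.01
= 40.0 g/mol

40.0 g/mol


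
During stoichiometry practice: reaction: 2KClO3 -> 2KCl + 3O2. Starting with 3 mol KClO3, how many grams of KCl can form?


Mole ratio KCl:KClO3 = 2:2
n(KCl) = 3 × 2/2 = 3.000 mol
mass = 3.000 × 74.55 = 223.65 g

223.65 g


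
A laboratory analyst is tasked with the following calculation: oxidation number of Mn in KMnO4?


(+1) + x + 4(-2) = 0, so x = +7
Oxidation number: +7

+7


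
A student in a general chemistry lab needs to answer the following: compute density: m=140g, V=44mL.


ρ = mass/volume
= 140/44
= 3.182 g/mL

3.182 g/mL


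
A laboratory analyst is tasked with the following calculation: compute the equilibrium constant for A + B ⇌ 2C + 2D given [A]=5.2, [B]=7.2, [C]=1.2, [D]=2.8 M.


Kc = [C]^2[D]^2/([A][B])
= (1.2^2 × 2.8^2)/(5.2^1 × 7.2^1)
= 11.2896/37.44
= 0.3015

0.3015


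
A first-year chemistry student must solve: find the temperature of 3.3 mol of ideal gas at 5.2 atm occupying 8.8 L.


PV = nRT  (R = 0.08206 L·atm/(mol·K))
T = PV/(nR) = 5.2×8.8/(3.3×0.08206)
= 45.76/0.270798
= 168.98 K

168.98 K


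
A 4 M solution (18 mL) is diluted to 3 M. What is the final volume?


C1V1 = C2V2
4 × 18 = 3 × V2
V2 = 72/3 = 24.0 mL

24.0 mL


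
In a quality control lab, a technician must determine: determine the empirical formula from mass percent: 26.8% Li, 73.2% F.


Assume 100 g sample. Moles of each element:
  Li: 26.8/6.94 = 3.862 mol
  F: 73.2/19.0 = 3.853 mol
Divide by smallest (3.853):
  Li: 3.862/3.853 = 1.0
  F: 3.853/3.853 = 1.0
Empirical formula: LiF

LiF


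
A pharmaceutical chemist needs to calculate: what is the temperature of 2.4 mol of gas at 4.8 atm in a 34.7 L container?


PV = nRT  (R = 0.08206 L·atm/(mol·K))
T = PV/(nR) = 4.8×34.7/(2.4×0.08206)
= 166.56/0.196944
= 845.72 K

845.72 K


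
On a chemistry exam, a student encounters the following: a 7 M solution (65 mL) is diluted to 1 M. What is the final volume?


C1V1 = C2V2
7 × 65 = 1 × V2
V2 = 455/1 = 455.0 mL

455.0 mL


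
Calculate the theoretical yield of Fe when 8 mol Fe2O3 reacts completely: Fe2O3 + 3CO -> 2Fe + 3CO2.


Mole ratio Fe:Fe2O3 = 2:1
n(Fe) = 8 × 2/1 = 16.000 mol
mass = 16.000 × 55.85 = 893.6 g

893.6 g


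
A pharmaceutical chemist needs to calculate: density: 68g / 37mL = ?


ρ = mass/volume
= 68/37
= 1.838 g/mL

1.838 g/mL


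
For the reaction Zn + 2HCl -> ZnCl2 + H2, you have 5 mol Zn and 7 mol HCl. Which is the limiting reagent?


Mole ratio available / coefficient:
  Zn: 5/1 = 5.000
  HCl: 7/2 = 3.500
Smaller ratio is limiting.

HCl


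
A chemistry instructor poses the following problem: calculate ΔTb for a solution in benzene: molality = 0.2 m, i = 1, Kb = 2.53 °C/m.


ΔTb = Kb × m × i
= 2.53 × 0.2 × 1
= 0.506 °C

0.506 °C


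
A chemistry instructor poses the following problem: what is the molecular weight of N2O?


M(N2O) = 2×14.01 + 1×16.0
= 28.02 + 16.0
= 44.02 g/mol

44.02 g/mol


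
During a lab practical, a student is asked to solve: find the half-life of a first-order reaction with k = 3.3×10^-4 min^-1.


t½ = ln2/k = 0.693147/(3.3×10^-4 min^-1)
= 2100 min

2100 min


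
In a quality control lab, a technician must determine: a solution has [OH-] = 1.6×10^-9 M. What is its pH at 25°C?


pOH = -log10([OH-]) = -log10(1.6×10^-9)
= 9 - log10(1.6) = 8.8
pH = 14 - pOH = 14 - 8.8 = 5.2

5.2


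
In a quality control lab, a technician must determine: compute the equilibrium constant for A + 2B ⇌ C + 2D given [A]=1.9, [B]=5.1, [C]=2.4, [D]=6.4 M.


Kc = [C][D]^2/([A][B]^2)
= (2.4^1 × 6.4^2)/(1.9^1 × 5.1^2)
= 98.304/49.419
= 1.989

1.989


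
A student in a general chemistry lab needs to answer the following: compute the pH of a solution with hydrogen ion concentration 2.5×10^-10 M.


pH = -log10([H+]) = -log10(2.5×10^-10)
= 10 - log10(2.5)
= 10 - 0.4
= 9.6

9.6


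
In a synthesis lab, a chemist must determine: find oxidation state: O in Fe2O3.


O is usually -2
Oxidation number: -2

-2


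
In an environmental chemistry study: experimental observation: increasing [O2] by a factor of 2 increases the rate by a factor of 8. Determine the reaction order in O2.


rate ∝ [O2]^n
2^n = 8 → n = 3
Order in O2: 3

3


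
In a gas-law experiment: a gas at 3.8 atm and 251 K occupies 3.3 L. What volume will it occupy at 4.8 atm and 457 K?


P1V1/T1 = P2V2/T2
V2 = P1V1T2/(T1P2)
= 3.8×3.3×457/(251×4.8)
= 4.757 L

4.757 L


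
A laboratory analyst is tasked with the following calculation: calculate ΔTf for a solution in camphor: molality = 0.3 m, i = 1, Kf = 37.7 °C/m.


ΔTf = Kf × m × i
= 37.7 × 0.3 × 1
= 11.31 °C

11.31 °C


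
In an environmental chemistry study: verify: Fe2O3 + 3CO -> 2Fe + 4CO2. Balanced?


Equation: Fe2O3 + 3CO -> 2Fe + 4CO2
Check atoms: C: 3≠4, Fe: 2=2, O: 6≠8
Not balanced

No, not balanced


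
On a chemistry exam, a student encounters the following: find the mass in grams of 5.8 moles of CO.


M(CO) = 28.01 g/mol
mass = n × M = 5.8 × 28.01 = 162.46 g

162.46 g


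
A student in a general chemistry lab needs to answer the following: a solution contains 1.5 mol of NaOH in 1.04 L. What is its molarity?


M = n/V = 1.5/1.04 = 1.442 mol/L

1.442 M


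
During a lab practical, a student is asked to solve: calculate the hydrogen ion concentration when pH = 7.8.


[H+] = 10^(-pH) = 10^(-7.8)
= 1.58×10^-8 M

1.58×10^-8 M


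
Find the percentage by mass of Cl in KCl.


M(KCl) = 1×39.1 + 1×35.45 = 74.55 g/mol
Mass of Cl = 1 × 35.45 = 35.45 g/mol
% Cl = 35.45/74.55 × 100 = 47.55%

47.55%


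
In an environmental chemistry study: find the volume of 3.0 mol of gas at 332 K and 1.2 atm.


PV = nRT  (R = 0.08206 L·atm/(mol·K))
V = nRT/P = 3.0×0.08206×332/1.2
= 68.11 L

68.11 L


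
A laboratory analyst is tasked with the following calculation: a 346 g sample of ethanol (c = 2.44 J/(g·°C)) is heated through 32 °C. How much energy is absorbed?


q = mcΔT = 346 × 2.44 × 32
= 27015.68 J

27015.68 J


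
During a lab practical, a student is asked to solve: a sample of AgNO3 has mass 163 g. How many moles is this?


M(AgNO3) = 169.88 g/mol
n = mass/M = 163/169.88 = 0.9595 mol

0.9595 mol


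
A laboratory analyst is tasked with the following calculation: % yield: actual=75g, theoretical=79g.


% yield = actual/theoretical × 100
= 75/79 × 100
= 94.94%

94.94%


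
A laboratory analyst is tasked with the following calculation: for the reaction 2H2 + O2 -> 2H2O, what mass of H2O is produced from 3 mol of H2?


Mole ratio H2O:H2 = 2:2
n(H2O) = 3 × 2/2 = 3.000 mol
mass = 3.000 × 18.02 = 54.06 g

54.06 g


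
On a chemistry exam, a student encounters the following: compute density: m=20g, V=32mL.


ρ = mass/volume
= 20/32
= 0.625 g/mL

0.625 g/mL


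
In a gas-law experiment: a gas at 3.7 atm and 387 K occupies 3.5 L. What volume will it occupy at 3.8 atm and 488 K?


P1V1/T1 = P2V2/T2
V2 = P1V1T2/(T1P2)
= 3.7×3.5×488/(387×3.8)
= 4.297 L

4.297 L


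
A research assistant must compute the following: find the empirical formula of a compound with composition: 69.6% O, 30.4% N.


Assume 100 g sample. Moles of each element:
  O: 69.6/16.0 = 4.35 mol
  N: 30.4/14.01 = 2.17 mol
Divide by smallest (2.17):
  O: 4.35/2.17 = 2.0
  N: 2.17/2.17 = 1.0
Empirical formula: NO2

NO2


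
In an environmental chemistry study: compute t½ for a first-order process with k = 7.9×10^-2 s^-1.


t½ = ln2/k = 0.693147/(7.9×10^-2 s^-1)
= 8.774 s

8.774 s


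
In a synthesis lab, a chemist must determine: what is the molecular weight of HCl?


M(HCl) = 1×1.008 + 1×35.45
= 1.01 + 35.45
= 36.46 g/mol

36.46 g/mol


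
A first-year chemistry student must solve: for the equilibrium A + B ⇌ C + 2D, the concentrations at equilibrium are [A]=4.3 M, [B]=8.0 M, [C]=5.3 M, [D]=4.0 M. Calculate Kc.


Kc = [C][D]^2/([A][B])
= (5.3^1 × 4.0^2)/(4.3^1 × 8.0^1)
= 84.8/34.4
= 2.465

2.465


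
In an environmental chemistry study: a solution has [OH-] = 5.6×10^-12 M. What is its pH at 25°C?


pOH = -log10([OH-]) = -log10(5.6×10^-12)
= 12 - log10(5.6) = 11.25
pH = 14 - pOH = 14 - 11.25 = 2.75

2.75


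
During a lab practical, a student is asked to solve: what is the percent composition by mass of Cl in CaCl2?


M(CaCl2) = 1×40.08 + 2×35.45 = 110.98 g/mol
Mass of Cl = 2 × 35.45 = 70.90 g/mol
% Cl = 70.90/110.98 × 100 = 63.89%

63.89%


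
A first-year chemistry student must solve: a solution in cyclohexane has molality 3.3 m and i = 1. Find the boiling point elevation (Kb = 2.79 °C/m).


ΔTb = Kb × m × i
= 2.79 × 3.3 × 1
= 9.207 °C

9.207 °C


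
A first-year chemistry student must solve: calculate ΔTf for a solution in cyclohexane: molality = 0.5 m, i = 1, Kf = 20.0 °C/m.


ΔTf = Kf × m × i
= 20.0 × 0.5 × 1
= 10.0 °C

10.0 °C


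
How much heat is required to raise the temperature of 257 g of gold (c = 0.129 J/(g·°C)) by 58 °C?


q = mcΔT = 257 × 0.129 × 58
= 1922.87 J

1922.87 J


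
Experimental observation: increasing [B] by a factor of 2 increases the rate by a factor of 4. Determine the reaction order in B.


rate ∝ [B]^n
2^n = 4 → n = 2
Order in B: 2

2


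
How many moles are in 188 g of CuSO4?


M(CuSO4) = 159.62 g/mol
n = mass/M = 188/159.62 = 1.1778 mol

1.1778 mol


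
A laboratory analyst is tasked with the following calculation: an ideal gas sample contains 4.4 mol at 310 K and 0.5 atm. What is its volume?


PV = nRT  (R = 0.08206 L·atm/(mol·K))
V = nRT/P = 4.4×0.08206×310/0.5
= 223.86 L

223.86 L


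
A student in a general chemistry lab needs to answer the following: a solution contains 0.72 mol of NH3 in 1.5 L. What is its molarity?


M = n/V = 0.72/1.5 = 0.480 mol/L

0.480 M


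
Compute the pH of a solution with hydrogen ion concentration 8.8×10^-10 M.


pH = -log10([H+]) = -log10(8.8×10^-10)
= 10 - log10(8.8)
= 10 - 0.94
= 9.06

9.06


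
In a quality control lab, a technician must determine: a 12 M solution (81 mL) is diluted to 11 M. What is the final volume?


C1V1 = C2V2
12 × 81 = 11 × V2
V2 = 972/11 = 88.36 mL

88.36 mL


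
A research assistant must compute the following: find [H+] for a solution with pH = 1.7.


[H+] = 10^(-pH) = 10^(-1.7)
= 2.0×10^-2 M

2.0×10^-2 M


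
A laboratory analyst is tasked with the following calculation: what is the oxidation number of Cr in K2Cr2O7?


2(+1) + 2x + 7(-2) = 0, so x = +6
Oxidation number: +6

+6


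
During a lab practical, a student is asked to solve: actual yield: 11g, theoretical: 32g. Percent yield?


% yield = actual/theoretical × 100
= 11/32 × 100
= 34.38%

34.38%


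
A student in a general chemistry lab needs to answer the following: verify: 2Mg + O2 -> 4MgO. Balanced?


Equation: 2Mg + O2 -> 4MgO
Check atoms: Mg: 2≠4, O: 2≠4
Not balanced

No, not balanced


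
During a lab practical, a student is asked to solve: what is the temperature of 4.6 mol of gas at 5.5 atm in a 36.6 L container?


PV = nRT  (R = 0.08206 L·atm/(mol·K))
T = PV/(nR) = 5.5×36.6/(4.6×0.08206)
= 201.30/0.377476
= 533.28 K

533.28 K


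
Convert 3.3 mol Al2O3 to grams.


M(Al2O3) = 101.96 g/mol
mass = n × M = 3.3 × 101.96 = 336.47 g

336.47 g


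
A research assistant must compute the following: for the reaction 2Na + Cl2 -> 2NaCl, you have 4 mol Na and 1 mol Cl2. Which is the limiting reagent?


Mole ratio available / coefficient:
  Na: 4/2 = 2.000
  Cl2: 1/1 = 1.000
Smaller ratio is limiting.

Cl2


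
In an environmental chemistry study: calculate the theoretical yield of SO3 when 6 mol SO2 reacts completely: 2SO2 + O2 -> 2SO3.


Mole ratio SO3:SO2 = 2:2
n(SO3) = 6 × 2/2 = 6.000 mol
mass = 6.000 × 80.07 = 480.42 g

480.42 g


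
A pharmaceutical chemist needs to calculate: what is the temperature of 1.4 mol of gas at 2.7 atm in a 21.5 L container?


PV = nRT  (R = 0.08206 L·atm/(mol·K))
T = PV/(nR) = 2.7×21.5/(1.4×0.08206)
= 58.05/0.114884
= 505.29 K

505.29 K


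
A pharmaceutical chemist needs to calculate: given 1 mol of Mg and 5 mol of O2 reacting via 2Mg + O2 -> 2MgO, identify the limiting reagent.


Mole ratio available / coefficient:
  Mg: 1/2 = 0.500
  O2: 5/1 = 5.000
Smaller ratio is limiting.

Mg


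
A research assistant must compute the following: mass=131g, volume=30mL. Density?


ρ = mass/volume
= 131/30
= 4.367 g/mL

4.367 g/mL


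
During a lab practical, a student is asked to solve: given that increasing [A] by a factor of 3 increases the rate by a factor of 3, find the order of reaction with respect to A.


rate ∝ [A]^n
3^n = 3 → n = 1
Order in A: 1

1


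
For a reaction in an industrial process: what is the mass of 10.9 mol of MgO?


M(MgO) = 40.31 g/mol
mass = n × M = 10.9 × 40.31 = 439.38 g

439.38 g


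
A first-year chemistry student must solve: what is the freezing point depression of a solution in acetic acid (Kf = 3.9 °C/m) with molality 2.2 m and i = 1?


ΔTf = Kf × m × i
= 3.9 × 2.2 × 1
= 8.58 °C

8.58 °C


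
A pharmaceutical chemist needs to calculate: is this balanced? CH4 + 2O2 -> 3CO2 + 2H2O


Equation: CH4 + 2O2 -> 3CO2 + 2H2O
Check atoms: C: 1≠3, H: 4=4, O: 4≠8
Not balanced

No, not balanced


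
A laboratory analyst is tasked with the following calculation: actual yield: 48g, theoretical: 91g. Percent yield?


% yield = actual/theoretical × 100
= 48/91 × 100
= 52.75%

52.75%


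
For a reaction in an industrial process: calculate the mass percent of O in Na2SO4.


M(Na2SO4) = 2×22.99 + 1×32.07 + 4×16.0 = 142.05 g/mol
Mass of O = 4 × 16.0 = 64.00 g/mol
% O = 64.00/142.05 × 100 = 45.05%

45.05%


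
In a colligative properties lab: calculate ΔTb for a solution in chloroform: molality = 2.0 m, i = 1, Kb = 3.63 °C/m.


ΔTb = Kb × m × i
= 3.63 × 2.0 × 1
= 7.26 °C

7.26 °C


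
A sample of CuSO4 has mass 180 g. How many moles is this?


M(CuSO4) = 159.62 g/mol
n = mass/M = 180/159.62 = 1.1277 mol

1.1277 mol


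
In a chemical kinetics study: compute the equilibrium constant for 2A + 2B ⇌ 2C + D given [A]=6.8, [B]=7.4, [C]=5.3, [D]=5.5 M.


Kc = [C]^2[D]/([A]^2[B]^2)
= (5.3^2 × 5.5^1)/(6.8^2 × 7.4^2)
= 154.495/2532.1024
= 0.06101

0.06101


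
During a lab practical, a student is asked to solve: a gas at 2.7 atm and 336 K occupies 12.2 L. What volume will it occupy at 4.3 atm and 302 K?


P1V1/T1 = P2V2/T2
V2 = P1V1T2/(T1P2)
= 2.7×12.2×302/(336×4.3)
= 6.885 L

6.885 L


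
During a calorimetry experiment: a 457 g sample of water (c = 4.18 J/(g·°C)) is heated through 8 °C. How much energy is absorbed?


q = mcΔT = 457 × 4.18 × 8
= 15282.08 J

15282.08 J


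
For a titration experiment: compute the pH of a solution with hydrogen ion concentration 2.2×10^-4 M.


pH = -log10([H+]) = -log10(2.2×10^-4)
= 4 - log10(2.2)
= 4 - 0.34
= 3.66

3.66


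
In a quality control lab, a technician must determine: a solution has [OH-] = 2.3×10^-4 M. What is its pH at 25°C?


pOH = -log10([OH-]) = -log10(2.3×10^-4)
= 4 - log10(2.3) = 3.64
pH = 14 - pOH = 14 - 3.64 = 10.36

10.36


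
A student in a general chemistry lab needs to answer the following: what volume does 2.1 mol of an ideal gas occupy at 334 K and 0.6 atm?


PV = nRT  (R = 0.08206 L·atm/(mol·K))
V = nRT/P = 2.1×0.08206×334/0.6
= 95.928 L

95.928 L


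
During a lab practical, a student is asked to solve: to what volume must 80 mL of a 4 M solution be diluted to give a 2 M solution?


C1V1 = C2V2
4 × 80 = 2 × V2
V2 = 320/2 = 160.0 mL

160.0 mL


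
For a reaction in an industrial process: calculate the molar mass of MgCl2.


M(MgCl2) = 1×24.31 + 2×35.45
= 24.31 + 70.9
= 95.21 g/mol

95.21 g/mol


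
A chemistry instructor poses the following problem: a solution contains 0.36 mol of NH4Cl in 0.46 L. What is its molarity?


M = n/V = 0.36/0.46 = 0.783 mol/L

0.783 M


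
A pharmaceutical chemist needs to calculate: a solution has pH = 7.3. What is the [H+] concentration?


[H+] = 10^(-pH) = 10^(-7.3)
= 5.01×10^-8 M

5.01×10^-8 M


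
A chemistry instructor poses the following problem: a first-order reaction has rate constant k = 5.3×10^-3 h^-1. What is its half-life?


t½ = ln2/k = 0.693147/(5.3×10^-3 h^-1)
= 130.8 h

130.8 h


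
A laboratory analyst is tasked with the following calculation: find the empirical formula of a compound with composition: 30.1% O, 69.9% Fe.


Assume 100 g sample. Moles of each element:
  O: 30.1/16.0 = 1.881 mol
  Fe: 69.9/55.85 = 1.252 mol
Divide by smallest (1.252):
  O: 1.881/1.252 = 1.5
  Fe: 1.252/1.252 = 1.0
Multiply all ratios by 2 to obtain whole numbers.
Empirical formula: Fe2O3

Fe2O3


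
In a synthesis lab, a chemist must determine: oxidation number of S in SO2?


x + 2(-2) = 0, so x = +4
Oxidation number: +4

+4


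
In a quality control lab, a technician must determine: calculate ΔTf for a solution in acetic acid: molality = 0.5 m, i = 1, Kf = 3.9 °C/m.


ΔTf = Kf × m × i
= 3.9 × 0.5 × 1
= 1.95 °C

1.95 °C


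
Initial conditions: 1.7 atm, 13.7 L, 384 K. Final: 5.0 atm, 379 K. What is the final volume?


P1V1/T1 = P2V2/T2
V2 = P1V1T2/(T1P2)
= 1.7×13.7×379/(384×5.0)
= 4.597 L

4.597 L


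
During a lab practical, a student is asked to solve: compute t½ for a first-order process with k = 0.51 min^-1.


t½ = ln2/k = 0.693147/(0.51 min^-1)
= 1.359 min

1.359 min


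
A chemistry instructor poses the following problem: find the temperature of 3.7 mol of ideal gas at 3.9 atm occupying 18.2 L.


PV = nRT  (R = 0.08206 L·atm/(mol·K))
T = PV/(nR) = 3.9×18.2/(3.7×0.08206)
= 70.98/0.303622
= 233.78 K

233.78 K


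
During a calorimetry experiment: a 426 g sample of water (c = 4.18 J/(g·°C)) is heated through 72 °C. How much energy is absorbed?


q = mcΔT = 426 × 4.18 × 72
= 128208.96 J

128208.96 J


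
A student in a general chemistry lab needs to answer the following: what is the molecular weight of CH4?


M(CH4) = 1×12.01 + 4×1.008
= 12.01 + 4.03
= 16.04 g/mol

16.04 g/mol


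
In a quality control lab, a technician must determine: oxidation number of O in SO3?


O is usually -2
Oxidation number: -2

-2


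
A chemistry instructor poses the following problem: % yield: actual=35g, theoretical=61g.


% yield = actual/theoretical × 100
= 35/61 × 100
= 57.38%

57.38%


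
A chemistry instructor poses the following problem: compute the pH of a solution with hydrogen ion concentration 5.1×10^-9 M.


pH = -log10([H+]) = -log10(5.1×10^-9)
= 9 - log10(5.1)
= 9 - 0.71
= 8.29

8.29


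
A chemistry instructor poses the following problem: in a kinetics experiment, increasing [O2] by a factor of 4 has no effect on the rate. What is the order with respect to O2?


rate ∝ [O2]^n
rate ∝ [O2]^0
Order in O2: 0

0


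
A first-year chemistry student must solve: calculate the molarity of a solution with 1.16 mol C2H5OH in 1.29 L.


M = n/V = 1.16/1.29 = 0.899 mol/L

0.899 M


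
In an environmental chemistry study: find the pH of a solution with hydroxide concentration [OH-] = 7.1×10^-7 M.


pOH = -log10([OH-]) = -log10(7.1×10^-7)
= 7 - log10(7.1) = 6.15
pH = 14 - pOH = 14 - 6.15 = 7.85

7.85


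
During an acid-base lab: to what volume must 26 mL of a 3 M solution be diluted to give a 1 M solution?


C1V1 = C2V2
3 × 26 = 1 × V2
V2 = 78/1 = 78.0 mL

78.0 mL


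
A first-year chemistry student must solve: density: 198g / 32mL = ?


ρ = mass/volume
= 198/32
= 6.188 g/mL

6.188 g/mL


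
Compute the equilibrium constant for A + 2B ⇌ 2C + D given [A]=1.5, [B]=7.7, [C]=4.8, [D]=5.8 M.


Kc = [C]^2[D]/([A][B]^2)
= (4.8^2 × 5.8^1)/(1.5^1 × 7.7^2)
= 133.632/88.935
= 1.503

1.503


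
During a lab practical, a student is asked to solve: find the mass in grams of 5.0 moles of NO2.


M(NO2) = 46.01 g/mol
mass = n × M = 5.0 × 46.01 = 230.05 g

230.05 g


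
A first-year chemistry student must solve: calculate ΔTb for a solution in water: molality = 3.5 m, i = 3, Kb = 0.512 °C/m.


ΔTb = Kb × m × i
= 0.512 × 3.5 × 3
= 5.376 °C

5.376 °C


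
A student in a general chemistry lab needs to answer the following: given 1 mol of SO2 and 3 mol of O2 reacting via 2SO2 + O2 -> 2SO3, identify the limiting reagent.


Mole ratio available / coefficient:
  SO2: 1/2 = 0.500
  O2: 3/1 = 3.000
Smaller ratio is limiting.

SO2


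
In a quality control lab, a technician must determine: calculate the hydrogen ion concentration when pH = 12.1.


[H+] = 10^(-pH) = 10^(-12.1)
= 7.94×10^-13 M

7.94×10^-13 M


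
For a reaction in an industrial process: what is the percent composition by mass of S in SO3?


M(SO3) = 1×32.07 + 3×16.0 = 80.07 g/mol
Mass of S = 1 × 32.07 = 32.07 g/mol
% S = 32.07/80.07 × 100 = 40.05%

40.05%


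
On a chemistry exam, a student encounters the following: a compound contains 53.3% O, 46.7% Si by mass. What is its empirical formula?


Assume 100 g sample. Moles of each element:
  O: 53.3/16.0 = 3.331 mol
  Si: 46.7/28.09 = 1.663 mol
Divide by smallest (1.663):
  O: 3.331/1.663 = 2.0
  Si: 1.663/1.663 = 1.0
Empirical formula: SiO2

SiO2


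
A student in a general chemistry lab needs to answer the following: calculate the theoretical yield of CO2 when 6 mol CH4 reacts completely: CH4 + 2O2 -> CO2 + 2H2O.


Mole ratio CO2:CH4 = 1:1
n(CO2) = 6 × 1/1 = 6.000 mol
mass = 6.000 × 44.01 = 264.06 g

264.06 g


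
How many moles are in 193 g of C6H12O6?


M(C6H12O6) = 180.16 g/mol
n = mass/M = 193/180.16 = 1.0713 mol

1.0713 mol


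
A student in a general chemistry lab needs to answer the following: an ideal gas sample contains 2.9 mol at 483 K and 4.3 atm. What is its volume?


PV = nRT  (R = 0.08206 L·atm/(mol·K))
V = nRT/P = 2.9×0.08206×483/4.3
= 26.731 L

26.731 L


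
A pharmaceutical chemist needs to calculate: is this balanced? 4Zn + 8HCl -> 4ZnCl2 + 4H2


Equation: 4Zn + 8HCl -> 4ZnCl2 + 4H2
Check atoms: Cl: 8=8, H: 8=8, Zn: 4=4
Balanced

Yes, balanced


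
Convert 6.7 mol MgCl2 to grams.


M(MgCl2) = 95.21 g/mol
mass = n × M = 6.7 × 95.21 = 637.91 g

637.91 g


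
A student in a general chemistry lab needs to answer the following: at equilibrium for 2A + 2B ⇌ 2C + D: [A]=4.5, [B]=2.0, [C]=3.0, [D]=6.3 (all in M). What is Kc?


Kc = [C]^2[D]/([A]^2[B]^2)
= (3.0^2 × 6.3^1)/(4.5^2 × 2.0^2)
= 56.7/81
= 0.7000

0.7000


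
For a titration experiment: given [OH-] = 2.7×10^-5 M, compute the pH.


pOH = -log10([OH-]) = -log10(2.7×10^-5)
= 5 - log10(2.7) = 4.57
pH = 14 - pOH = 14 - 4.57 = 9.43

9.43


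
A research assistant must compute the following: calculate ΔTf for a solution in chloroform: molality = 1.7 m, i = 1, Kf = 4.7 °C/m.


ΔTf = Kf × m × i
= 4.7 × 1.7 × 1
= 7.99 °C

7.99 °C


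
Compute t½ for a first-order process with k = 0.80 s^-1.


t½ = ln2/k = 0.693147/(0.80 s^-1)
= 0.8664 s

0.8664 s


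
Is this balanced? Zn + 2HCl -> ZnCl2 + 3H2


Equation: Zn + 2HCl -> ZnCl2 + 3H2
Check atoms: Cl: 2=2, H: 2≠6, Zn: 1=1
Not balanced

No, not balanced


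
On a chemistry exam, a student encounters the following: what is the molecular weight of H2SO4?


M(H2SO4) = 2×1.008 + 1×32.07 + 4×16.0
= 2.02 + 32.07 + 64.0
= 98.09 g/mol

98.09 g/mol


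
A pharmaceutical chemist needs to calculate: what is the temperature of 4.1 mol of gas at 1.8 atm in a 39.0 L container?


PV = nRT  (R = 0.08206 L·atm/(mol·K))
T = PV/(nR) = 1.8×39.0/(4.1×0.08206)
= 70.20/0.336446
= 208.65 K

208.65 K


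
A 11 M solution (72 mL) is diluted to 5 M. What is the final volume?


C1V1 = C2V2
11 × 72 = 5 × V2
V2 = 792/5 = 158.4 mL

158.4 mL


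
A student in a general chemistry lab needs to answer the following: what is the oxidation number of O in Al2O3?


O is usually -2
Oxidation number: -2

-2


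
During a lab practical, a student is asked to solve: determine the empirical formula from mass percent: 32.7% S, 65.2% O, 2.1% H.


Assume 100 g sample. Moles of each element:
  S: 32.7/32.07 = 1.02 mol
  O: 65.2/16.0 = 4.075 mol
  H: 2.1/1.008 = 2.083 mol
Divide by smallest (1.02):
  S: 1.02/1.02 = 1.0
  O: 4.075/1.02 = 4.0
  H: 2.083/1.02 = 2.04
Empirical formula: H2SO4

H2SO4


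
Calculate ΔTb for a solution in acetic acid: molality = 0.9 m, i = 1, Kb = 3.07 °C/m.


ΔTb = Kb × m × i
= 3.07 × 0.9 × 1
= 2.763 °C

2.763 °C


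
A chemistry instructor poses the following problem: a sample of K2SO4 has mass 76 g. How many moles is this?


M(K2SO4) = 174.27 g/mol
n = mass/M = 76/174.27 = 0.4361 mol

0.4361 mol


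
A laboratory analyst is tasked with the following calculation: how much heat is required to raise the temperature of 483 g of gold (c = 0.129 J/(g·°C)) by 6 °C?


q = mcΔT = 483 × 0.129 × 6
= 373.84 J

373.84 J


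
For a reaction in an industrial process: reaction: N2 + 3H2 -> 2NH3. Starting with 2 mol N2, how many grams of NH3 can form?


Mole ratio NH3:N2 = 2:1
n(NH3) = 2 × 2/1 = 4.000 mol
mass = 4.000 × 17.03 = 68.12 g

68.12 g


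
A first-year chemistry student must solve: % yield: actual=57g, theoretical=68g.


% yield = actual/theoretical × 100
= 57/68 × 100
= 83.82%

83.82%


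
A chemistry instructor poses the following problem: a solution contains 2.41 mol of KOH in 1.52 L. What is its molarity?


M = n/V = 2.41/1.52 = 1.586 mol/L

1.586 M


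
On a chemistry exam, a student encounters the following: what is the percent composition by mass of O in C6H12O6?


M(C6H12O6) = 6×12.01 + 12×1.008 + 6×16.0 = 180.156 g/mol
Mass of O = 6 × 16.0 = 96.00 g/mol
% O = 96.00/180.156 × 100 = 53.29%

53.29%


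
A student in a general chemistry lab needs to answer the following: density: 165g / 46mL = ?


ρ = mass/volume
= 165/46
= 3.587 g/mL

3.587 g/mL


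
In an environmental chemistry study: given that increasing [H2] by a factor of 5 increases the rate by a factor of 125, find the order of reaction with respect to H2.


rate ∝ [H2]^n
5^n = 125 → n = 3
Order in H2: 3

3


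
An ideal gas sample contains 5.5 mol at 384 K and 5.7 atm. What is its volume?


PV = nRT  (R = 0.08206 L·atm/(mol·K))
V = nRT/P = 5.5×0.08206×384/5.7
= 30.405 L

30.405 L


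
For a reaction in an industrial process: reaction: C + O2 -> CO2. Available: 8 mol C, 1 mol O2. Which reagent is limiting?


Mole ratio available / coefficient:
  C: 8/1 = 8.000
  O2: 1/1 = 1.000
Smaller ratio is limiting.

O2


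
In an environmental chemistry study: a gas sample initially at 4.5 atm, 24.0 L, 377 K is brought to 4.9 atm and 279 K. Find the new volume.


P1V1/T1 = P2V2/T2
V2 = P1V1T2/(T1P2)
= 4.5×24.0×279/(377×4.9)
= 16.311 L

16.311 L


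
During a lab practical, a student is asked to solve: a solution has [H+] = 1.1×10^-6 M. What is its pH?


pH = -log10([H+]) = -log10(1.1×10^-6)
= 6 - log10(1.1)
= 6 - 0.04
= 5.96

5.96


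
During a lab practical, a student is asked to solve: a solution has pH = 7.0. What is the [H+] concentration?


[H+] = 10^(-pH) = 10^(-7.0)
= 1.0×10^-7 M

1.0×10^-7 M


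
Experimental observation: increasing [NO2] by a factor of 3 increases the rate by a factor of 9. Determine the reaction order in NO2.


rate ∝ [NO2]^n
3^n = 9 → n = 2
Order in NO2: 2

2


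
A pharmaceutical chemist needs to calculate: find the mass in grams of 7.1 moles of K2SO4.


M(K2SO4) = 174.27 g/mol
mass = n × M = 7.1 × 174.27 = 1237.32 g

1237.32 g


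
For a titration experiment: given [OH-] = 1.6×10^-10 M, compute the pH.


pOH = -log10([OH-]) = -log10(1.6×10^-10)
= 10 - log10(1.6) = 9.8
pH = 14 - pOH = 14 - 9.8 = 4.2

4.2


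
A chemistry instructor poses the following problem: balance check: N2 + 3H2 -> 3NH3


Equation: N2 + 3H2 -> 3NH3
Check atoms: H: 6≠9, N: 2≠3
Not balanced

No, not balanced


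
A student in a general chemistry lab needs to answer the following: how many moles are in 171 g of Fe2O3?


M(Fe2O3) = 159.7 g/mol
n = mass/M = 171/159.7 = 1.0708 mol

1.0708 mol


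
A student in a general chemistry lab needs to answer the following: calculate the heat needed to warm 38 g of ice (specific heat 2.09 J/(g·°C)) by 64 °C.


q = mcΔT = 38 × 2.09 × 64
= 5082.88 J

5082.88 J


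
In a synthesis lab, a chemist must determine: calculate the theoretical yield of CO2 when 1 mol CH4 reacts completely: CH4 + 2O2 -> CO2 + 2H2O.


Mole ratio CO2:CH4 = 1:1
n(CO2) = 1 × 1/1 = 1.000 mol
mass = 1.000 × 44.01 = 44.01 g

44.01 g


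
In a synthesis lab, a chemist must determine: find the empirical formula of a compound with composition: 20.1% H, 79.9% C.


Assume 100 g sample. Moles of each element:
  H: 20.1/1.008 = 19.94 mol
  C: 79.9/12.01 = 6.653 mol
Divide by smallest (6.653):
  H: 19.94/6.653 = 3.0
  C: 6.653/6.653 = 1.0
Empirical formula: CH3

CH3


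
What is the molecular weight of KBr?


M(KBr) = 1×39.1 + 1×79.9
= 39.1 + 79.9
= 119.0 g/mol

119.0 g/mol


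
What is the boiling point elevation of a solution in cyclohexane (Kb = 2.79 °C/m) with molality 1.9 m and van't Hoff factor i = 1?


ΔTb = Kb × m × i
= 2.79 × 1.9 × 1
= 5.301 °C

5.301 °C


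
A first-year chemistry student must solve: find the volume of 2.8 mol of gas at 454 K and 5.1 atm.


PV = nRT  (R = 0.08206 L·atm/(mol·K))
V = nRT/P = 2.8×0.08206×454/5.1
= 20.454 L

20.454 L


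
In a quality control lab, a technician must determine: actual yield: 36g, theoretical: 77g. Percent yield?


% yield = actual/theoretical × 100
= 36/77 × 100
= 46.75%

46.75%


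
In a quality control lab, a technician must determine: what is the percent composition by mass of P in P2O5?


M(P2O5) = 2×30.97 + 5×16.0 = 141.94 g/mol
Mass of P = 2 × 30.97 = 61.94 g/mol
% P = 61.94/141.94 × 100 = 43.64%

43.64%


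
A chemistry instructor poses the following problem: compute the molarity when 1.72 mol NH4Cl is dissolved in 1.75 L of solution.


M = n/V = 1.72/1.75 = 0.983 mol/L

0.983 M


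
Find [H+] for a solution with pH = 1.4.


[H+] = 10^(-pH) = 10^(-1.4)
= 3.98×10^-2 M

3.98×10^-2 M


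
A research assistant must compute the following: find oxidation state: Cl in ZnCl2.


halide: -1
Oxidation number: -1

-1


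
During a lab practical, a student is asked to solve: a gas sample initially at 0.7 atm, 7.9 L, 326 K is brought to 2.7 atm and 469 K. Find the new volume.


P1V1/T1 = P2V2/T2
V2 = P1V1T2/(T1P2)
= 0.7×7.9×469/(326×2.7)
= 2.947 L

2.947 L
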